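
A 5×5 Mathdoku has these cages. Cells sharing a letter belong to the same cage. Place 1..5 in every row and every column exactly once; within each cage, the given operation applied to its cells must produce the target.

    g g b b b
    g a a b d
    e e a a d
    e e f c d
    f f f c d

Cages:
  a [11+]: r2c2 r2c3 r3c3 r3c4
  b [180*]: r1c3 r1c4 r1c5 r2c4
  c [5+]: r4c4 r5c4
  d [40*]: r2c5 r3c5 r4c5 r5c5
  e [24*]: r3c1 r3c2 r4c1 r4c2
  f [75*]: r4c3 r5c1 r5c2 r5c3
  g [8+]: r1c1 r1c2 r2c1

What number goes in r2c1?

Cage b needs product 180; hence r2c4 = 3.
Cage f has product 75; hence r4c3 = 5.
The only place for 2 in row 5 is r5c5.
In row 5, 4 can only go at r5c4, so r5c4 = 4.
4 is placed in column 4, leaving r1c4 = 5.
4 is placed in column 4, leaving r4c4 = 1.
Row 4 already has 1, which forces r4c5 = 4.
The 4 cells of cage b must have product 180, which forces r1c3 = 4.
4 is placed in column 5, which forces r1c5 = 3.
Column 3 already has 4; hence r3c3 = 3.
Column 4 now contains 1; hence r3c4 = 2.
Column 3 now contains 3, leaving r5c3 = 1.
The 3 cells of cage g must have sum 8, leaving r2c1 = 5.
The 4 cells of cage a must have sum 11, so r2c2 = 4.
1 is placed in column 3, which forces r2c3 = 2.
Row 2 already has 5, which forces r2c5 = 1.
Column 2 now contains 4, leaving r3c2 = 1.
Column 5 now contains 1, so r3c5 = 5.
Column 1 now contains 5; hence r5c1 = 3.
Row 5 already has 3; hence r5c2 = 5.
Cage g needs sum 8, so r1c1 = 1.
Column 2 already has 1, which forces r1c2 = 2.
Row 3 already has 1, leaving r3c1 = 4.
3 is placed in column 1, leaving r4c1 = 2.
Cage e has product 24, leaving r4c2 = 3.
The full grid is 1 2 4 5 3 / 5 4 2 3 1 / 4 1 3 2 5 / 2 3 5 1 4 / 3 5 1 4 2.

5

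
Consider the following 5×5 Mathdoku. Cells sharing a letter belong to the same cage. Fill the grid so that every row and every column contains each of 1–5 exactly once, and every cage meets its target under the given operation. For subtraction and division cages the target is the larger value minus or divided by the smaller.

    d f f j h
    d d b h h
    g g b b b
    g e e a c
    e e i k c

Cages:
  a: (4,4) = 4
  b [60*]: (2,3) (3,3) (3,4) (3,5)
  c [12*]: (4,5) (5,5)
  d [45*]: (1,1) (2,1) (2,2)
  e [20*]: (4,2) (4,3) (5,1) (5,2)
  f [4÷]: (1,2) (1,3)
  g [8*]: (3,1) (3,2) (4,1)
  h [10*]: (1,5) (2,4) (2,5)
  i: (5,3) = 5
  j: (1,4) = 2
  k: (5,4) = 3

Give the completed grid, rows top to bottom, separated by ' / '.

3 4 1 2 5 / 5 3 4 1 2 / 4 2 3 5 1 / 1 5 2 4 3 / 2 1 5 3 4

Cage d needs product 45; hence (1,1) = 3.
Cage j is a single given cell, leaving (1,4) = 2.
Cage d needs product 45, so (2,1) = 5.
The 3 cells of cage d must have product 45, so (2,2) = 3.
Row 2 already has 5; hence (2,4) = 1.
Row 2 now contains 1, which forces (2,5) = 2.
Cage a is given, which forces (4,4) = 4.
Row 4 already has 4, leaving (4,5) = 3.
I is a freebie, which forces (5,3) = 5.
Cage k is a single given cell; hence (5,4) = 3.
Column 5 now contains 3; hence (5,5) = 4.
Cage h needs product 10, so (1,5) = 5.
Row 2 already has 2, leaving (2,3) = 4.
Cage b needs product 60, so (3,3) = 3.
Column 4 already has 3, which forces (3,4) = 5.
Cage b needs product 60, leaving (3,5) = 1.
Cage e has product 20, leaving (4,2) = 5.
Cage e has product 20, so (4,3) = 2.
Cage f needs two cells with quotient 4, which forces (1,2) = 4.
Column 3 now contains 4; hence (1,3) = 1.
Column 2 now contains 4, leaving (3,2) = 2.
Row 4 already has 2, which forces (4,1) = 1.
1 is placed in column 1, which forces (5,1) = 2.
Column 2 now contains 2, leaving (5,2) = 1.
2 is placed in row 3, leaving (3,1) = 4.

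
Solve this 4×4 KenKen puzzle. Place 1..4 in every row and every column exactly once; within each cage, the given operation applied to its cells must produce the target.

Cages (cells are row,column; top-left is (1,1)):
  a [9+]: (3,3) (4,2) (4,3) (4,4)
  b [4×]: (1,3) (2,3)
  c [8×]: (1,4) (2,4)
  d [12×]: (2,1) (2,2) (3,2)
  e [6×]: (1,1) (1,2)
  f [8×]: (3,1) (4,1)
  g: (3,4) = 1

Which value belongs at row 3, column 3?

3

Cage g is given, leaving (3,4) = 1.
In row 1, 1 can only go at (1,3), so (1,3) = 1.
Column 3 already has 1, leaving (2,3) = 4.
4 is placed in row 2, leaving (2,4) = 2.
The 4 cells of cage a must have sum 9; hence (4,2) = 1.
Column 3 now contains 4; hence (4,3) = 2.
Column 4 already has 2; hence (4,4) = 3.
Column 4 already has 2; hence (1,4) = 4.
The 3 cells of cage d must have product 12, which forces (2,1) = 1.
Column 2 already has 1, which forces (2,2) = 3.
Cage f's pair has product 8, so (3,1) = 2.
The 3 cells of cage d must have product 12, leaving (3,2) = 4.
Column 3 already has 2, so (3,3) = 3.
Row 4 now contains 2, which forces (4,1) = 4.
2 is placed in column 1; hence (1,1) = 3.
Column 2 already has 3, which forces (1,2) = 2.
Filled in: 3 2 1 4 / 1 3 4 2 / 2 4 3 1 / 4 1 2 3.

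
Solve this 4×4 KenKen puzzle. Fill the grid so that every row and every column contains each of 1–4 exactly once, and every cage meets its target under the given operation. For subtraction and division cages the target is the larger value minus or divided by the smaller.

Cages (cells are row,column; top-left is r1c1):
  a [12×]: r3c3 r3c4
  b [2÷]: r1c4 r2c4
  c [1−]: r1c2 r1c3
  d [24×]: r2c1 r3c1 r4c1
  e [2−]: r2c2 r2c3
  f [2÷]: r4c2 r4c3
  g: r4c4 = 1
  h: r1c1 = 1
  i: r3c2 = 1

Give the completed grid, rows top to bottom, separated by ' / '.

1 2 3 4 / 4 3 1 2 / 2 1 4 3 / 3 4 2 1

Cage h is a single given cell, leaving r1c1 = 1.
Cage i is a single given cell, which forces r3c2 = 1.
G is a freebie; hence r4c4 = 1.
Row 2 needs a 1, and only r2c3 is open for it.
The two cells of cage e must have difference 2, so r2c2 = 3.
Cage c needs two cells with difference 1, so r1c3 = 3.
Column 3 already has 3, which forces r3c3 = 4.
4 is placed in row 3, leaving r3c4 = 3.
Column 3 already has 4, so r4c3 = 2.
The 3 cells of cage d must have product 24, which forces r2c1 = 4.
4 is placed in row 2, which forces r2c4 = 2.
3 is placed in row 3, so r3c1 = 2.
Cage d needs product 24, so r4c1 = 3.
2 is placed in row 4; hence r4c2 = 4.
Column 2 already has 4, which forces r1c2 = 2.
2 is placed in column 4, so r1c4 = 4.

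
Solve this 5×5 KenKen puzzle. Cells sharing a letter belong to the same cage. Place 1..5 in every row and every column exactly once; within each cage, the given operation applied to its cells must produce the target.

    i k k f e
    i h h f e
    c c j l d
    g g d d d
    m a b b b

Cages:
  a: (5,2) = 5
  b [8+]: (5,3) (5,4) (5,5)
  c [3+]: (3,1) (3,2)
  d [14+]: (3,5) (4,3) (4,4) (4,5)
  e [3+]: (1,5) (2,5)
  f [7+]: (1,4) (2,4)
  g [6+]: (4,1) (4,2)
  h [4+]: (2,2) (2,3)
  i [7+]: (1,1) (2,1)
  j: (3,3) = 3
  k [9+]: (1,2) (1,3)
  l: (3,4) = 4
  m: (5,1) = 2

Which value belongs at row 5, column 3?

Cage j is given, so (3,3) = 3.
L is a freebie; hence (3,4) = 4.
M is a freebie; hence (5,1) = 2.
Cage a is given, leaving (5,2) = 5.
Column 2 already has 5; hence (1,2) = 4.
The two cells of cage k must have sum 9, leaving (1,3) = 5.
5 is placed in row 1, leaving (1,4) = 2.
Row 1 already has 2; hence (1,5) = 1.
Cage h needs two cells with sum 4, so (2,2) = 3.
Column 3 now contains 3, leaving (2,3) = 1.
Column 4 now contains 2, which forces (2,4) = 5.
Column 5 now contains 1, which forces (2,5) = 2.
Column 1 now contains 2, so (3,1) = 1.
Cage c needs two cells with sum 3; hence (3,2) = 2.
2 is placed in column 5, leaving (3,5) = 5.
2 is placed in column 2; hence (4,2) = 1.
Row 4 now contains 1, leaving (4,4) = 3.
Row 4 now contains 3, leaving (4,5) = 4.
1 is placed in column 3, which forces (5,3) = 4.
Column 4 now contains 3, so (5,4) = 1.
Column 5 now contains 4, leaving (5,5) = 3.
Row 1 already has 4, which forces (1,1) = 3.
Row 2 now contains 3; hence (2,1) = 4.
4 is placed in row 4; hence (4,1) = 5.
4 is placed in row 4, leaving (4,3) = 2.
Completed grid: 3 4 5 2 1 / 4 3 1 5 2 / 1 2 3 4 5 / 5 1 2 3 4 / 2 5 4 1 3.

4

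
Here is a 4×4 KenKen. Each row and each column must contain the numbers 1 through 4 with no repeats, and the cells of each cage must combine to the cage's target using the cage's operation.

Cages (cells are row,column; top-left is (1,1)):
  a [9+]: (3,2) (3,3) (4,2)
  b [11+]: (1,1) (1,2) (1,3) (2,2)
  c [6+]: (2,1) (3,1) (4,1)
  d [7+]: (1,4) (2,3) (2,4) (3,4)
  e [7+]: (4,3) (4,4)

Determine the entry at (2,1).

3

The 4 cells of cage d must have sum 7, which forces (2,3) = 1.
Row 2 needs a 4, and only (2,2) is open for it.
Cage a has sum 9, so (3,3) = 4.
4 is placed in column 3, which forces (4,3) = 3.
Row 4 now contains 3; hence (4,4) = 4.
The 4 cells of cage b must have sum 11, which forces (1,1) = 4.
Cage b needs sum 11, leaving (1,2) = 1.
4 is placed in column 3, which forces (1,3) = 2.
Row 1 already has 2, so (1,4) = 3.
Column 4 already has 3; hence (2,4) = 2.
Cage a needs sum 9; hence (3,2) = 3.
Column 4 now contains 2, which forces (3,4) = 1.
Row 4 now contains 3; hence (4,2) = 2.
Row 2 now contains 2, so (2,1) = 3.
Row 3 now contains 1, which forces (3,1) = 2.
2 is placed in row 4, which forces (4,1) = 1.
Completed grid: 4 1 2 3 / 3 4 1 2 / 2 3 4 1 / 1 2 3 4.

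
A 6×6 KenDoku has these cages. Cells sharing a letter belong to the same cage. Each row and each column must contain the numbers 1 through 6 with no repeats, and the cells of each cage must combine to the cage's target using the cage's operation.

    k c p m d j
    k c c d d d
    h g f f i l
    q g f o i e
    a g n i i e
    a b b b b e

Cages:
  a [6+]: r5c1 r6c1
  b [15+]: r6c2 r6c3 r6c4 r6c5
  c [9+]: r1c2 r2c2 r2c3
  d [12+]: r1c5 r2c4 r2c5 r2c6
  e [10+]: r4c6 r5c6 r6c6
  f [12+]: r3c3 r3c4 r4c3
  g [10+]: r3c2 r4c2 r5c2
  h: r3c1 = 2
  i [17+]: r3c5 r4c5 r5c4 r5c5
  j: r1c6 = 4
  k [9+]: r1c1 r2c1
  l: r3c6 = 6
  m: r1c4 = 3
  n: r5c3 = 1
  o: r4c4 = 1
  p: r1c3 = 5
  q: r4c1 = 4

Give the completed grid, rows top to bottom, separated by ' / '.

6 1 5 3 2 4 / 3 6 2 4 5 1 / 2 3 4 5 1 6 / 4 5 3 1 6 2 / 5 2 1 6 4 3 / 1 4 6 2 3 5

Cage p is given, so r1c3 = 5.
Cage m is given, so r1c4 = 3.
J is a freebie, so r1c6 = 4.
H is a freebie, so r3c1 = 2.
Cage l is a single given cell, so r3c6 = 6.
Cage q is a single given cell, so r4c1 = 4.
Cage o is given, leaving r4c4 = 1.
Cage n is given, so r5c3 = 1.
Row 1 now contains 4, which forces r1c1 = 6.
Cage k's pair has sum 9, which forces r2c1 = 3.
The 3 cells of cage f must have sum 12, which forces r3c3 = 4.
The 3 cells of cage f must have sum 12, so r3c4 = 5.
Cage f has sum 12; hence r4c3 = 3.
Row 5 already has 1, so r5c1 = 5.
The two cells of cage a must have sum 6, which forces r6c1 = 1.
Cage i has sum 17, so r4c5 = 6.
Cage i has sum 17, which forces r5c4 = 6.
Row 4 now contains 6, so r4c2 = 5.
5 is placed in row 4, which forces r4c6 = 2.
Column 6 now contains 2; hence r5c6 = 3.
Column 6 now contains 3; hence r6c6 = 5.
The 4 cells of cage d must have sum 12, which forces r1c5 = 2.
The 4 cells of cage d must have sum 12, which forces r2c4 = 4.
Cage d needs sum 12; hence r2c5 = 5.
5 is placed in column 6, which forces r2c6 = 1.
Column 5 now contains 2, leaving r5c5 = 4.
4 is placed in column 4, which forces r6c4 = 2.
Column 5 now contains 4, so r6c5 = 3.
Row 1 now contains 2, leaving r1c2 = 1.
Cage g has sum 10, leaving r3c2 = 3.
Column 5 now contains 3, leaving r3c5 = 1.
Row 5 already has 4; hence r5c2 = 2.
Cage b needs sum 15; hence r6c2 = 4.
2 is placed in row 6, so r6c3 = 6.
Column 2 already has 2; hence r2c2 = 6.
Column 3 now contains 6, leaving r2c3 = 2.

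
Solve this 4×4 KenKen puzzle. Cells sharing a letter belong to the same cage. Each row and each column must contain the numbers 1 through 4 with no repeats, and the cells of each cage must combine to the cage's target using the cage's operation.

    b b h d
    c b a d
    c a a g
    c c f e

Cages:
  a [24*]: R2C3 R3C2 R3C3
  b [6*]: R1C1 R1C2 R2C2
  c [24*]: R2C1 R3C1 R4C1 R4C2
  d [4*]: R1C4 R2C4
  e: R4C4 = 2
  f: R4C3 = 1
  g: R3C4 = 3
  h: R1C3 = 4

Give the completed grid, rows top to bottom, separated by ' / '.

3 2 4 1 / 2 1 3 4 / 1 4 2 3 / 4 3 1 2

Cage h is a single given cell; hence R1C3 = 4.
Row 1 already has 4, which forces R1C4 = 1.
1 is placed in column 4, leaving R2C4 = 4.
G is a freebie, leaving R3C4 = 3.
Cage f is given, so R4C3 = 1.
Cage e is given, so R4C4 = 2.
The 3 cells of cage b must have product 6, which forces R2C2 = 1.
The 3 cells of cage a must have product 24; hence R2C3 = 3.
Cage a has product 24, leaving R3C2 = 4.
Row 3 already has 3, so R3C3 = 2.
Column 2 now contains 4; hence R4C2 = 3.
Cage b needs product 6, which forces R1C1 = 3.
Column 2 already has 3; hence R1C2 = 2.
Row 2 now contains 1, so R2C1 = 2.
2 is placed in row 3, which forces R3C1 = 1.
3 is placed in row 4, so R4C1 = 4.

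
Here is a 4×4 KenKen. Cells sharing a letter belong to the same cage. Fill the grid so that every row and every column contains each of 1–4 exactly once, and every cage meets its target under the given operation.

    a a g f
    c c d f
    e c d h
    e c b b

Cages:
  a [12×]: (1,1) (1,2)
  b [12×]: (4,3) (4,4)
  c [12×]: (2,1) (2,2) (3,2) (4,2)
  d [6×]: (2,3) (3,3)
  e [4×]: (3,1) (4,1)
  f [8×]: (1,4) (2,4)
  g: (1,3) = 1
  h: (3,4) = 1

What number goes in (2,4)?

Cage g is a single given cell, so (1,3) = 1.
Cage h is a single given cell, so (3,4) = 1.
Row 3 already has 1, which forces (3,1) = 4.
Cage e needs two cells with product 4, which forces (4,1) = 1.
Column 1 now contains 4, leaving (1,1) = 3.
The two cells of cage a must have product 12; hence (1,2) = 4.
Row 1 already has 4; hence (1,4) = 2.
Column 1 already has 1; hence (2,1) = 2.
Cage c has product 12, so (2,2) = 1.
Row 2 already has 2, leaving (2,3) = 3.
2 is placed in column 4, so (2,4) = 4.
3 is placed in column 3; hence (3,3) = 2.
3 is placed in column 3, so (4,3) = 4.
Column 4 already has 4, leaving (4,4) = 3.
2 is placed in row 3; hence (3,2) = 3.
3 is placed in row 4, which forces (4,2) = 2.
Filled in: 3 4 1 2 / 2 1 3 4 / 4 3 2 1 / 1 2 4 3.

4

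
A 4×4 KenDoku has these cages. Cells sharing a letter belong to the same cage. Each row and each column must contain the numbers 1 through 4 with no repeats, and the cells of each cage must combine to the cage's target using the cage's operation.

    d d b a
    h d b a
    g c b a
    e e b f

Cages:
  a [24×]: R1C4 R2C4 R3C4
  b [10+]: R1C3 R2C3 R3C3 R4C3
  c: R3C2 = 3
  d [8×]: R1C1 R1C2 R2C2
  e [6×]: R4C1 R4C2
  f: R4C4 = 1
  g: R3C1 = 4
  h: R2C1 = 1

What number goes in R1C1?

H is a freebie, so R2C1 = 1.
Cage g is given, leaving R3C1 = 4.
Cage c is a single given cell, leaving R3C2 = 3.
Row 3 now contains 3, which forces R3C4 = 2.
Column 2 already has 3, so R4C2 = 2.
Cage f is given, which forces R4C4 = 1.
Column 1 now contains 4, leaving R1C1 = 2.
The 3 cells of cage d must have product 8, leaving R1C2 = 1.
Column 2 already has 2, which forces R2C2 = 4.
4 is placed in row 2, so R2C4 = 3.
2 is placed in row 3, so R3C3 = 1.
2 is placed in row 4, so R4C1 = 3.
Row 4 now contains 3, so R4C3 = 4.
Column 3 already has 4, so R1C3 = 3.
Column 4 already has 3, which forces R1C4 = 4.
Row 2 already has 3, which forces R2C3 = 2.
Completed grid: 2 1 3 4 / 1 4 2 3 / 4 3 1 2 / 3 2 4 1.

2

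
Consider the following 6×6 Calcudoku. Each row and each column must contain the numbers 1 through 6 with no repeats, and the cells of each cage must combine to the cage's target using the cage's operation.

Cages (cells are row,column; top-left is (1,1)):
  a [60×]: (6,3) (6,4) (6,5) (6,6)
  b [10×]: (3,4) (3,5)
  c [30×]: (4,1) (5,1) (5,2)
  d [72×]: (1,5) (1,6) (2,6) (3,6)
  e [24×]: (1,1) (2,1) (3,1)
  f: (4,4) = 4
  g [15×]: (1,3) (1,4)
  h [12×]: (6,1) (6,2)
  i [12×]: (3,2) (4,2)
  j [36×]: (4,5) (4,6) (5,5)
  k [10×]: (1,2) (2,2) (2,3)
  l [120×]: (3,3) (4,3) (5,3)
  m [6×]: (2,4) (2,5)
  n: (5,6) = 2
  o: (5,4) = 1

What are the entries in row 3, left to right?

3 4 6 2 5 1

Cage f is a single given cell; hence (4,4) = 4.
Cage o is given, leaving (5,4) = 1.
Cage n is given, so (5,6) = 2.
Row 4 needs a 5, and only (4,3) is open for it.
5 is placed in column 3, which forces (1,3) = 3.
The two cells of cage g must have product 15, which forces (1,4) = 5.
Column 4 now contains 5, leaving (3,4) = 2.
Row 3 already has 2, leaving (3,5) = 5.
The 3 cells of cage k must have product 10, which forces (2,2) = 5.
Cage a needs product 60, leaving (6,6) = 5.
Cage c has product 30, so (5,1) = 5.
In row 4, 6 can only go at (4,6), so (4,6) = 6.
Cage d needs product 72, leaving (1,5) = 6.
Column 5 already has 6, leaving (5,5) = 3.
Cage c needs product 30, so (4,1) = 1.
Cage j has product 36; hence (4,5) = 2.
3 is placed in row 5, so (5,2) = 6.
Row 5 now contains 6, so (5,3) = 4.
Cage m's pair has product 6, so (2,4) = 6.
2 is placed in column 5, leaving (2,5) = 1.
Column 2 already has 6, so (3,2) = 4.
Column 3 already has 4, which forces (3,3) = 6.
Row 4 now contains 2, which forces (4,2) = 3.
Column 2 now contains 3, which forces (6,2) = 2.
2 is placed in row 6, so (6,3) = 1.
6 is placed in column 4, which forces (6,4) = 3.
1 is placed in column 5, which forces (6,5) = 4.
Column 2 already has 2, so (1,2) = 1.
Row 1 now contains 1, leaving (1,6) = 4.
Row 2 already has 1, so (2,3) = 2.
Column 6 already has 4, which forces (2,6) = 3.
Row 3 already has 4, which forces (3,1) = 3.
Column 6 now contains 3; hence (3,6) = 1.
Row 6 already has 4, leaving (6,1) = 6.
4 is placed in row 1, leaving (1,1) = 2.
2 is placed in row 2, leaving (2,1) = 4.
Filled in: 2 1 3 5 6 4 / 4 5 2 6 1 3 / 3 4 6 2 5 1 / 1 3 5 4 2 6 / 5 6 4 1 3 2 / 6 2 1 3 4 5.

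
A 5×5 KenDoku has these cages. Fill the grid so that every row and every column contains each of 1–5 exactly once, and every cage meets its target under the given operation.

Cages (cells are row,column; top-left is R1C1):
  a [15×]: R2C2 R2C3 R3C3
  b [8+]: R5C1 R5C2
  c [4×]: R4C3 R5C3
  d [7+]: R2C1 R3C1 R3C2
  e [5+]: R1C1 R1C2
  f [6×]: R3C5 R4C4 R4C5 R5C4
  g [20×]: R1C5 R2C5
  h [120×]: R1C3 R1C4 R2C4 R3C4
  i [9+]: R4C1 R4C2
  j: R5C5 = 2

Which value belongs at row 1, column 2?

4

Cage j is a single given cell; hence R5C5 = 2.
The 4 cells of cage f must have product 6, so R4C4 = 2.
Cage f has product 6, leaving R5C4 = 1.
The 4 cells of cage h must have product 120, so R1C3 = 2.
Cage c's pair has product 4, leaving R4C3 = 1.
Row 4 already has 1; hence R4C5 = 3.
Row 5 already has 1, leaving R5C3 = 4.
The 3 cells of cage a must have product 15; hence R2C2 = 1.
3 is placed in column 5, which forces R3C5 = 1.
Cage e needs two cells with sum 5, so R1C1 = 1.
Column 2 already has 1, which forces R1C2 = 4.
Row 1 now contains 4, leaving R1C5 = 5.
The 3 cells of cage d must have sum 7, so R2C1 = 2.
5 is placed in column 5; hence R2C5 = 4.
Cage d needs sum 7; hence R3C1 = 3.
Cage d has sum 7; hence R3C2 = 2.
Row 3 already has 3, leaving R3C3 = 5.
Row 3 now contains 5, which forces R3C4 = 4.
Column 2 already has 4; hence R4C2 = 5.
Column 1 already has 3; hence R5C1 = 5.
5 is placed in column 2, which forces R5C2 = 3.
Row 1 now contains 5, so R1C4 = 3.
Column 3 now contains 5, leaving R2C3 = 3.
The 4 cells of cage h must have product 120, leaving R2C4 = 5.
5 is placed in row 4, leaving R4C1 = 4.
Filled in: 1 4 2 3 5 / 2 1 3 5 4 / 3 2 5 4 1 / 4 5 1 2 3 / 5 3 4 1 2.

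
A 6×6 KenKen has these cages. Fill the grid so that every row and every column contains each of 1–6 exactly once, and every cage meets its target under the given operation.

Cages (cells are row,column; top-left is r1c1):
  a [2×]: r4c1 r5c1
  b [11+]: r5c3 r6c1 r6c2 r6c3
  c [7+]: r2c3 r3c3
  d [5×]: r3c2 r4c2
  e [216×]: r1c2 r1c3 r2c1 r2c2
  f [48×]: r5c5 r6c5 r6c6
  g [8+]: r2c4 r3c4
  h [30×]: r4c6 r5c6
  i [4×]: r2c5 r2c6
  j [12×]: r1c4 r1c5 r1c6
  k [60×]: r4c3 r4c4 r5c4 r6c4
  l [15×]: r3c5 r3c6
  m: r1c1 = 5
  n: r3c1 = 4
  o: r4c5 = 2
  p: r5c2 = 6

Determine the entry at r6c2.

Cage m is a single given cell, which forces r1c1 = 5.
Cage n is a single given cell, leaving r3c1 = 4.
Cage o is a single given cell; hence r4c5 = 2.
Cage p is given, so r5c2 = 6.
Row 5 already has 6, which forces r5c5 = 4.
Row 5 already has 6; hence r5c6 = 5.
Column 5 now contains 4; hence r2c5 = 1.
The two cells of cage i must have product 4; hence r2c6 = 4.
The two cells of cage l must have product 15; hence r3c5 = 5.
Column 6 already has 5, leaving r3c6 = 3.
Row 4 already has 2, which forces r4c1 = 1.
Row 4 already has 1, leaving r4c2 = 5.
Column 6 already has 5, which forces r4c6 = 6.
Cage a's pair has product 2, leaving r5c1 = 2.
4 is placed in column 6, so r6c6 = 2.
2 is placed in column 6, so r1c6 = 1.
Cage e needs product 216; hence r2c1 = 6.
6 is placed in row 2; hence r2c3 = 5.
6 is placed in row 2; hence r2c4 = 2.
5 is placed in row 3; hence r3c2 = 1.
Row 3 now contains 1; hence r3c3 = 2.
Column 4 now contains 2, so r3c4 = 6.
Cage k has product 60; hence r5c4 = 1.
Column 1 now contains 6, which forces r6c1 = 3.
1 is placed in column 2; hence r6c2 = 4.
Cage k needs product 60, which forces r6c4 = 5.
Cage f needs product 48, which forces r6c5 = 6.
The 4 cells of cage e must have product 216, leaving r1c2 = 2.
Cage e needs product 216, so r1c3 = 6.
Column 4 now contains 2, leaving r1c4 = 4.
Column 5 now contains 6, leaving r1c5 = 3.
Row 2 now contains 2, leaving r2c2 = 3.
Column 4 already has 4, which forces r4c4 = 3.
Row 5 already has 1, so r5c3 = 3.
Row 6 now contains 6, leaving r6c3 = 1.
Row 4 already has 3, so r4c3 = 4.
Completed grid: 5 2 6 4 3 1 / 6 3 5 2 1 4 / 4 1 2 6 5 3 / 1 5 4 3 2 6 / 2 6 3 1 4 5 / 3 4 1 5 6 2.

4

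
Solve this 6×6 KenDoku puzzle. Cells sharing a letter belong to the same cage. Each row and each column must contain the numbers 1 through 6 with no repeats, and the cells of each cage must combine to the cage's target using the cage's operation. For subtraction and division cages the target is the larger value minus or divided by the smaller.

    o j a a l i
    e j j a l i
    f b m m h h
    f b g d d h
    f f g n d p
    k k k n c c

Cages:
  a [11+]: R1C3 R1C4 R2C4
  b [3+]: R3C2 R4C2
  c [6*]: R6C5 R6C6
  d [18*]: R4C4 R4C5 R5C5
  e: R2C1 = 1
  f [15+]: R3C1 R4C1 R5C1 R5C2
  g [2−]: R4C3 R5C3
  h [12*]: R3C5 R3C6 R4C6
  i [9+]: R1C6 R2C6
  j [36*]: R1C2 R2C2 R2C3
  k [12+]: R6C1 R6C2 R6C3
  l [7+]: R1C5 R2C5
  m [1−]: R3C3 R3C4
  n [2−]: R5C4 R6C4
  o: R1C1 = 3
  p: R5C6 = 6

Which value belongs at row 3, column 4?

5

Cage o is given, leaving R1C1 = 3.
Cage e is a single given cell, which forces R2C1 = 1.
Cage p is given, which forces R5C6 = 6.
Column 2 needs a 5, and only R6C2 is open for it.
The only place for 4 in column 2 is R5C2.
Column 1 needs a 6, and only R6C1 is open for it.
Cage k has sum 12, leaving R6C3 = 1.
In row 6, 4 can only go at R6C4, so R6C4 = 4.
The two cells of cage n must have difference 2, which forces R5C4 = 2.
Row 5 already has 2, which forces R5C1 = 5.
Row 5 already has 5; hence R5C3 = 3.
Row 5 already has 3, leaving R5C5 = 1.
Cage j has product 36, leaving R2C2 = 3.
Column 3 already has 3, so R4C3 = 5.
Cage a needs sum 11; hence R1C3 = 4.
Cage a has sum 11; hence R1C4 = 1.
Row 1 already has 4, so R1C6 = 5.
The 3 cells of cage a must have sum 11, which forces R2C4 = 6.
Column 6 now contains 5, so R2C6 = 4.
Column 4 already has 6, so R4C4 = 3.
Row 4 now contains 3, which forces R4C5 = 6.
The 3 cells of cage j must have product 36; hence R1C2 = 6.
Row 1 now contains 5; hence R1C5 = 2.
6 is placed in row 2; hence R2C3 = 2.
Cage l's pair has sum 7, which forces R2C5 = 5.
Cage m's pair has difference 1, so R3C3 = 6.
3 is placed in column 4, which forces R3C4 = 5.
Column 5 already has 2; hence R3C5 = 4.
Cage h needs product 12, leaving R3C6 = 3.
Column 5 already has 2, leaving R6C5 = 3.
Column 6 now contains 3, leaving R6C6 = 2.
Row 3 already has 4, leaving R3C1 = 2.
Row 3 now contains 2, leaving R3C2 = 1.
Cage f needs sum 15, so R4C1 = 4.
Column 2 now contains 1, which forces R4C2 = 2.
Column 6 now contains 2, so R4C6 = 1.
Filled in: 3 6 4 1 2 5 / 1 3 2 6 5 4 / 2 1 6 5 4 3 / 4 2 5 3 6 1 / 5 4 3 2 1 6 / 6 5 1 4 3 2.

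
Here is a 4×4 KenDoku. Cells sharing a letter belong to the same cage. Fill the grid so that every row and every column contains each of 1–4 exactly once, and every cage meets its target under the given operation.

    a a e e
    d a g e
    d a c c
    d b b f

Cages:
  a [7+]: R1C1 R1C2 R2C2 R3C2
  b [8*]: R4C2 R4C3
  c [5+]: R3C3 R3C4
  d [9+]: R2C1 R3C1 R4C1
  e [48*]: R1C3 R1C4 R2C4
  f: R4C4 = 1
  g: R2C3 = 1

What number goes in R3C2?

The 4 cells of cage a must have sum 7, so R1C1 = 1.
Cage e has product 48, so R1C3 = 4.
Cage e needs product 48, leaving R1C4 = 3.
G is a freebie, which forces R2C3 = 1.
Cage e needs product 48, which forces R2C4 = 4.
Column 3 already has 4, leaving R4C3 = 2.
Cage f is a single given cell, so R4C4 = 1.
3 is placed in row 1, which forces R1C2 = 2.
The 4 cells of cage a must have sum 7; hence R2C2 = 3.
Cage a needs sum 7; hence R3C2 = 1.
Column 3 now contains 2, which forces R3C3 = 3.
Column 4 now contains 1, leaving R3C4 = 2.
Row 4 now contains 2, so R4C2 = 4.
Row 2 already has 3; hence R2C1 = 2.
2 is placed in row 3, leaving R3C1 = 4.
Row 4 now contains 4, which forces R4C1 = 3.
Completed grid: 1 2 4 3 / 2 3 1 4 / 4 1 3 2 / 3 4 2 1.

1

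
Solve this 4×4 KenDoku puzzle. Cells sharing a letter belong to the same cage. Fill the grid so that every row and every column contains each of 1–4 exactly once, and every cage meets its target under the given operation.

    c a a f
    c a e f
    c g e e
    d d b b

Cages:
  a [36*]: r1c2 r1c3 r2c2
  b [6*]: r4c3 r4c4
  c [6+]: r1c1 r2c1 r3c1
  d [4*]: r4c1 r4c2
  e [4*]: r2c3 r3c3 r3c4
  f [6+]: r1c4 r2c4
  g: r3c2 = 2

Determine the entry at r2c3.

The 3 cells of cage a must have product 36; hence r1c2 = 4.
Cage a has product 36, leaving r1c3 = 3.
Row 1 already has 4, leaving r1c4 = 2.
Cage a has product 36, leaving r2c2 = 3.
Column 4 now contains 2, leaving r2c4 = 4.
Cage g is given, leaving r3c2 = 2.
Column 4 now contains 2, which forces r3c4 = 1.
4 is placed in column 2, which forces r4c2 = 1.
3 is placed in column 3, so r4c3 = 2.
Column 4 now contains 2, leaving r4c4 = 3.
Row 1 now contains 2, leaving r1c1 = 1.
The 3 cells of cage c must have sum 6; hence r2c1 = 2.
2 is placed in column 3, leaving r2c3 = 1.
Row 3 now contains 1, leaving r3c1 = 3.
Row 3 now contains 1, so r3c3 = 4.
Row 4 already has 1, so r4c1 = 4.
Completed grid: 1 4 3 2 / 2 3 1 4 / 3 2 4 1 / 4 1 2 3.

1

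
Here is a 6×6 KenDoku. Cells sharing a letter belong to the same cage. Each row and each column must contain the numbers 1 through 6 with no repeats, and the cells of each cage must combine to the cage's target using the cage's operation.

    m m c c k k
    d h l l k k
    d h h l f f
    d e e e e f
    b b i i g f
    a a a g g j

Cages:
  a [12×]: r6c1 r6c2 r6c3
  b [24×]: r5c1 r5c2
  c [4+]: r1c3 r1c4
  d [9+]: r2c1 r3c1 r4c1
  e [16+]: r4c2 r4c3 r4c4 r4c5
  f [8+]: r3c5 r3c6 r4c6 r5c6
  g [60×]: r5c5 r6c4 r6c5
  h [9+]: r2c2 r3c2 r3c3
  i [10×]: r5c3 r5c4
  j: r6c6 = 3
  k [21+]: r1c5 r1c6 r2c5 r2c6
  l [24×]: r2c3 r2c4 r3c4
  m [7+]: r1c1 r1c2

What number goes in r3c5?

1

Cage j is given; hence r6c6 = 3.
Cage f needs sum 8, which forces r3c5 = 1.
In row 5, 1 can only go at r5c6, so r5c6 = 1.
The only place for 3 in row 5 is r5c5.
In column 5, 2 can only go at r4c5, so r4c5 = 2.
Cage f needs sum 8, which forces r3c6 = 2.
Row 4 already has 2, which forces r4c6 = 4.
The only place for 1 in row 4 is r4c1.
Column 5 needs a 5, and only r6c5 is open for it.
5 is placed in row 6, so r6c4 = 4.
The 3 cells of cage l must have product 24, which forces r2c3 = 4.
Row 2 already has 4, leaving r2c5 = 6.
6 is placed in row 2, so r2c6 = 5.
Column 5 now contains 6, which forces r1c5 = 4.
5 is placed in column 6, which forces r1c6 = 6.
Row 2 needs a 3, and only r2c1 is open for it.
The 3 cells of cage d must have sum 9, leaving r3c1 = 5.
Row 3 already has 5, leaving r3c3 = 3.
Row 3 already has 3, which forces r3c4 = 6.
5 is placed in column 1, so r1c1 = 2.
Cage m needs two cells with sum 7, so r1c2 = 5.
3 is placed in column 3, leaving r1c3 = 1.
Cage c's pair has sum 4, leaving r1c4 = 3.
The 3 cells of cage h must have sum 9, leaving r2c2 = 2.
The 3 cells of cage l must have product 24; hence r2c4 = 1.
Row 3 already has 3, so r3c2 = 4.
Column 4 now contains 3; hence r4c4 = 5.
4 is placed in column 2, leaving r5c2 = 6.
Column 4 already has 5, leaving r5c4 = 2.
2 is placed in column 1, leaving r6c1 = 6.
Column 2 now contains 6, leaving r6c2 = 1.
Row 6 already has 6; hence r6c3 = 2.
Column 2 now contains 6; hence r4c2 = 3.
Row 4 now contains 5; hence r4c3 = 6.
Row 5 already has 6, which forces r5c1 = 4.
Row 5 now contains 2; hence r5c3 = 5.
Completed grid: 2 5 1 3 4 6 / 3 2 4 1 6 5 / 5 4 3 6 1 2 / 1 3 6 5 2 4 / 4 6 5 2 3 1 / 6 1 2 4 5 3.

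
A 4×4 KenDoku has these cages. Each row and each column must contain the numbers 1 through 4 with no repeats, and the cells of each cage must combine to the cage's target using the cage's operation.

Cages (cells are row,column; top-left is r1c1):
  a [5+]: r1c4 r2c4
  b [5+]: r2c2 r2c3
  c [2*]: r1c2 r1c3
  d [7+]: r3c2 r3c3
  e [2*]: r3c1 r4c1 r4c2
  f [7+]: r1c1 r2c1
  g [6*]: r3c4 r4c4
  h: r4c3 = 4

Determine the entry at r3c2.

Cage e has product 2, which forces r3c1 = 1.
The 3 cells of cage e must have product 2, so r4c1 = 2.
Cage e has product 2, which forces r4c2 = 1.
H is a freebie, which forces r4c3 = 4.
Row 4 already has 2, so r4c4 = 3.
Column 2 already has 1, so r1c2 = 2.
The two cells of cage c must have product 2; hence r1c3 = 1.
Row 1 now contains 1, leaving r1c4 = 4.
4 is placed in column 4, leaving r2c4 = 1.
The two cells of cage d must have sum 7, leaving r3c2 = 4.
4 is placed in column 3, leaving r3c3 = 3.
Column 4 already has 3; hence r3c4 = 2.
Row 1 already has 4, so r1c1 = 3.
Cage f's pair has sum 7, leaving r2c1 = 4.
Column 2 already has 4, leaving r2c2 = 3.
3 is placed in column 3, leaving r2c3 = 2.
Completed grid: 3 2 1 4 / 4 3 2 1 / 1 4 3 2 / 2 1 4 3.

4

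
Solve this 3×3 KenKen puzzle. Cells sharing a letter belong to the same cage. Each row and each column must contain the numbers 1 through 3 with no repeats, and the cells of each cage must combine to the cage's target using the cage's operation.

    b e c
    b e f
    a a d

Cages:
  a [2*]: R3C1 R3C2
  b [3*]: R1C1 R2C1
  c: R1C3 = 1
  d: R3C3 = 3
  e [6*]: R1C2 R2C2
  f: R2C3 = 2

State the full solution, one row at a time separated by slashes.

3 2 1 / 1 3 2 / 2 1 3

Cage c is a single given cell, which forces R1C3 = 1.
F is a freebie; hence R2C3 = 2.
Cage d is a single given cell, which forces R3C3 = 3.
1 is placed in row 1, which forces R1C1 = 3.
The two cells of cage e must have product 6; hence R1C2 = 2.
Cage b needs two cells with product 3, so R2C1 = 1.
2 is placed in row 2, so R2C2 = 3.
Column 1 already has 1, leaving R3C1 = 2.
Column 2 already has 2, which forces R3C2 = 1.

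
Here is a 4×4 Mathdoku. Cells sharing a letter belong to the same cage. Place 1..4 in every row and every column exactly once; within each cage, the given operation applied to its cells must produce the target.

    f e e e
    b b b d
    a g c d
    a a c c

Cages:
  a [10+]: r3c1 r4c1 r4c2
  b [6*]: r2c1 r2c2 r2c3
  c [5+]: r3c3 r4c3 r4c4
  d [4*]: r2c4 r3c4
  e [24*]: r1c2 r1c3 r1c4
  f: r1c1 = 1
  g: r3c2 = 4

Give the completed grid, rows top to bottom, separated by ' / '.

1 2 4 3 / 2 1 3 4 / 3 4 2 1 / 4 3 1 2

F is a freebie; hence r1c1 = 1.
Cage g is given; hence r3c2 = 4.
Row 3 now contains 4; hence r3c4 = 1.
Column 2 now contains 4; hence r4c2 = 3.
Row 4 already has 3, so r4c3 = 1.
Column 4 already has 1, so r4c4 = 2.
Column 2 now contains 3, which forces r1c2 = 2.
Cage b needs product 6; hence r2c2 = 1.
Column 4 already has 1; hence r2c4 = 4.
Row 3 now contains 4; hence r3c1 = 3.
1 is placed in row 3, so r3c3 = 2.
Row 4 now contains 2, leaving r4c1 = 4.
Cage e needs product 24, leaving r1c3 = 4.
4 is placed in column 4, so r1c4 = 3.
Column 1 already has 3, so r2c1 = 2.
2 is placed in column 3, so r2c3 = 3.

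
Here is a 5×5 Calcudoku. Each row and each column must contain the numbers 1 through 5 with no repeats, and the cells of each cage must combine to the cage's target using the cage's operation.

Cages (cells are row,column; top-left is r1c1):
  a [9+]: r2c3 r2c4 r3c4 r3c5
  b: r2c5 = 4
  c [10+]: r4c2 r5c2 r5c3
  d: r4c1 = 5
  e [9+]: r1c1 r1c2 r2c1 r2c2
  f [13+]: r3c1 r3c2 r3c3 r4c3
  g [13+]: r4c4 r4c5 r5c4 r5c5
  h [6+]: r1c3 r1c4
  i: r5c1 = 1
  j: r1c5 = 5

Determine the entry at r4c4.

3

J is a freebie, which forces r1c5 = 5.
Cage b is given; hence r2c5 = 4.
Cage d is given; hence r4c1 = 5.
I is a freebie, which forces r5c1 = 1.
Cage g has sum 13, which forces r5c4 = 5.
Cage g needs sum 13; hence r5c5 = 3.
The 3 cells of cage c must have sum 10; hence r4c2 = 4.
4 is placed in row 4, which forces r4c4 = 3.
The 3 cells of cage c must have sum 10, which forces r5c2 = 2.
The 3 cells of cage c must have sum 10, which forces r5c3 = 4.
Column 3 now contains 4, so r1c3 = 2.
Cage h needs two cells with sum 6, so r1c4 = 4.
The 4 cells of cage f must have sum 13, leaving r3c1 = 4.
Column 4 now contains 4, so r3c4 = 2.
2 is placed in row 3, which forces r3c5 = 1.
Cage f has sum 13, so r4c3 = 1.
Cage g needs sum 13, leaving r4c5 = 2.
Row 1 already has 2, leaving r1c1 = 3.
Cage e needs sum 9; hence r1c2 = 1.
Cage e needs sum 9, so r2c1 = 2.
The 4 cells of cage e must have sum 9, leaving r2c2 = 3.
Cage a has sum 9, which forces r2c3 = 5.
Column 4 now contains 2, which forces r2c4 = 1.
Column 2 already has 3; hence r3c2 = 5.
Column 3 already has 5, so r3c3 = 3.
Filled in: 3 1 2 4 5 / 2 3 5 1 4 / 4 5 3 2 1 / 5 4 1 3 2 / 1 2 4 5 3.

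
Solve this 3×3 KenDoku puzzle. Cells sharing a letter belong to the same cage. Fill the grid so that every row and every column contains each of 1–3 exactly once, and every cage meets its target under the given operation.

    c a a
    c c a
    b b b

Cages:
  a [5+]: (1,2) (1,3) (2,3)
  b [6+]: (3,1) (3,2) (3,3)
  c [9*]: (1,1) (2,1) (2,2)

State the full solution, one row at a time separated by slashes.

3 2 1 / 1 3 2 / 2 1 3

Cage c needs product 9, leaving (1,1) = 3.
Row 1 now contains 3, so (1,3) = 1.
Cage c needs product 9, leaving (2,1) = 1.
The 3 cells of cage c must have product 9, so (2,2) = 3.
Column 3 now contains 1; hence (2,3) = 2.
Column 1 already has 1, leaving (3,1) = 2.
Row 3 already has 2, which forces (3,2) = 1.
2 is placed in column 3, leaving (3,3) = 3.
1 is placed in row 1, which forces (1,2) = 2.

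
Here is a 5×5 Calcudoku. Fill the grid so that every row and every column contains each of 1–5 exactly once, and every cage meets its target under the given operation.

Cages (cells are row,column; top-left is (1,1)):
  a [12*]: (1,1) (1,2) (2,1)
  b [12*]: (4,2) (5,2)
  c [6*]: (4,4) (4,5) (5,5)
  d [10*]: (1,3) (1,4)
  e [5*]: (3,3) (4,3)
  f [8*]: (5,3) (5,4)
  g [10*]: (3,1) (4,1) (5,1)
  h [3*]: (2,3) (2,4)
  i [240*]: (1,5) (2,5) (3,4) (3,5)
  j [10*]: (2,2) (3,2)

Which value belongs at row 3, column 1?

The 4 cells of cage i must have product 240, leaving (3,4) = 4.
4 is placed in column 4, so (5,4) = 2.
Cage d needs two cells with product 10, leaving (1,3) = 2.
Column 4 already has 2; hence (1,4) = 5.
Cage c has product 6, which forces (4,5) = 2.
Row 5 already has 2, so (5,3) = 4.
Cage g needs product 10; hence (3,1) = 2.
Row 3 already has 2, so (3,2) = 5.
5 is placed in row 3, so (3,3) = 1.
5 is placed in row 3, so (3,5) = 3.
Cage b needs two cells with product 12, which forces (4,2) = 4.
Column 3 now contains 1; hence (4,3) = 5.
Row 5 now contains 4, leaving (5,2) = 3.
Column 5 now contains 3; hence (5,5) = 1.
3 is placed in column 2, so (1,2) = 1.
Column 5 now contains 3, so (1,5) = 4.
5 is placed in column 2; hence (2,2) = 2.
Column 3 now contains 1; hence (2,3) = 3.
Cage h's pair has product 3; hence (2,4) = 1.
Cage i has product 240, leaving (2,5) = 5.
Row 4 already has 5, which forces (4,1) = 1.
Cage c has product 6, so (4,4) = 3.
Row 5 already has 1, which forces (5,1) = 5.
4 is placed in row 1; hence (1,1) = 3.
3 is placed in row 2, so (2,1) = 4.
Filled in: 3 1 2 5 4 / 4 2 3 1 5 / 2 5 1 4 3 / 1 4 5 3 2 / 5 3 4 2 1.

2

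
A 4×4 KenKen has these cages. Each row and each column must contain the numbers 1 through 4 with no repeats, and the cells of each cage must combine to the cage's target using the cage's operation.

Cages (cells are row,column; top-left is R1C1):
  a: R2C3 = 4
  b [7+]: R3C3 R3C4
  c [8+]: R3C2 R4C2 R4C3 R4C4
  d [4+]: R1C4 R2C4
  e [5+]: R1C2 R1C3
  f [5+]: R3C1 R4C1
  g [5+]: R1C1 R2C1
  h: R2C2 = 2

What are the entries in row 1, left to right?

4 3 2 1

H is a freebie, so R2C2 = 2.
Cage a is a single given cell, which forces R2C3 = 4.
2 is placed in column 2; hence R3C2 = 1.
4 is placed in column 3, so R3C3 = 3.
Row 3 already has 3; hence R3C4 = 4.
Row 3 now contains 4, leaving R3C1 = 2.
Cage f's pair has sum 5, which forces R4C1 = 3.
Cage c needs sum 8, leaving R4C2 = 4.
Column 1 already has 2, so R1C1 = 4.
4 is placed in column 2, so R1C2 = 3.
Cage e needs two cells with sum 5, leaving R1C3 = 2.
Row 1 now contains 3, so R1C4 = 1.
Column 1 now contains 3, so R2C1 = 1.
Column 4 now contains 1; hence R2C4 = 3.
Column 3 already has 2; hence R4C3 = 1.
Column 4 now contains 1, so R4C4 = 2.
Filled in: 4 3 2 1 / 1 2 4 3 / 2 1 3 4 / 3 4 1 2.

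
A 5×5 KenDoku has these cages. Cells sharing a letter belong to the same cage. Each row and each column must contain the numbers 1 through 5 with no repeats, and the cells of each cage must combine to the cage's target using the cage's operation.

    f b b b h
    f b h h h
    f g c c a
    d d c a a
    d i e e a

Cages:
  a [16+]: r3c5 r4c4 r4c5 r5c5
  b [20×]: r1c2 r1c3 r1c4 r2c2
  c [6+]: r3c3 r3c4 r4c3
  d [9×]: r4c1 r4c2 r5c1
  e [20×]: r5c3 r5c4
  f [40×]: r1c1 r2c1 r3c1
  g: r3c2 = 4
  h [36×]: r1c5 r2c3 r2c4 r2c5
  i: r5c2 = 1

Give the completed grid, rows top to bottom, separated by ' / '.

4 5 1 2 3 / 5 2 4 3 1 / 2 4 3 1 5 / 1 3 2 5 4 / 3 1 5 4 2

Cage h needs product 36, leaving r1c5 = 3.
Cage g is a single given cell; hence r3c2 = 4.
Cage d has product 9; hence r4c1 = 1.
Cage d needs product 9; hence r4c2 = 3.
Row 4 now contains 3, leaving r4c3 = 2.
Cage d has product 9, which forces r5c1 = 3.
Cage i is a single given cell, which forces r5c2 = 1.
1 is placed in column 2, so r1c2 = 5.
Cage b has product 20, leaving r1c3 = 1.
The 4 cells of cage b must have product 20; hence r1c4 = 2.
1 is placed in column 2, leaving r2c2 = 2.
Column 3 already has 1; hence r3c3 = 3.
3 is placed in row 3, which forces r3c4 = 1.
Cage a has sum 16, which forces r4c4 = 5.
Cage a needs sum 16; hence r4c5 = 4.
Column 4 now contains 5, so r5c4 = 4.
2 is placed in row 1, which forces r1c1 = 4.
Cage f has product 40; hence r2c1 = 5.
Column 3 already has 3, leaving r2c3 = 4.
Column 4 now contains 4, leaving r2c4 = 3.
4 is placed in column 5; hence r2c5 = 1.
Cage f needs product 40; hence r3c1 = 2.
2 is placed in row 3, which forces r3c5 = 5.
4 is placed in row 5, so r5c3 = 5.
Column 5 already has 5, leaving r5c5 = 2.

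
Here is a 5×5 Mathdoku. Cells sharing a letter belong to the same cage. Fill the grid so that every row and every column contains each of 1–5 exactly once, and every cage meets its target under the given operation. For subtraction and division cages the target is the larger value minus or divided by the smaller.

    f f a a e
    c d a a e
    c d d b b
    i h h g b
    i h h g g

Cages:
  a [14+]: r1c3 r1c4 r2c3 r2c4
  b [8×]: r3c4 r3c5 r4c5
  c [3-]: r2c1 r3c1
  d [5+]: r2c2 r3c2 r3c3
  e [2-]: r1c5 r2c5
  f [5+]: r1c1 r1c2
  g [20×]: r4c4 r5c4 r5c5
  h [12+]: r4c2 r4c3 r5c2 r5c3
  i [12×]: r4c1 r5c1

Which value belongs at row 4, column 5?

1

In row 3, 3 can only go at r3c2, so r3c2 = 3.
Cage d needs sum 5, leaving r2c2 = 1.
Cage d has sum 5, so r3c3 = 1.
The 3 cells of cage b must have product 8, so r4c5 = 1.
In row 3, 5 can only go at r3c1, so r3c1 = 5.
Column 1 already has 5, which forces r2c1 = 2.
In row 5, 1 can only go at r5c4, so r5c4 = 1.
The only place for 1 in row 1 is r1c1.
The two cells of cage f must have sum 5; hence r1c2 = 4.
Column 3 needs a 4, and only r2c3 is open for it.
Column 3 needs a 5, and only r1c3 is open for it.
Cage a has sum 14, which forces r1c4 = 2.
5 is placed in row 1, leaving r1c5 = 3.
The 4 cells of cage a must have sum 14, which forces r2c4 = 3.
The two cells of cage e must have difference 2, which forces r2c5 = 5.
2 is placed in column 4, which forces r3c4 = 4.
Row 3 already has 4, leaving r3c5 = 2.
4 is placed in column 4; hence r4c4 = 5.
Column 5 now contains 5; hence r5c5 = 4.
Cage i's pair has product 12; hence r4c1 = 4.
Row 4 now contains 5, leaving r4c2 = 2.
Cage h needs sum 12, leaving r4c3 = 3.
4 is placed in row 5; hence r5c1 = 3.
The 4 cells of cage h must have sum 12, which forces r5c2 = 5.
The 4 cells of cage h must have sum 12, so r5c3 = 2.
Completed grid: 1 4 5 2 3 / 2 1 4 3 5 / 5 3 1 4 2 / 4 2 3 5 1 / 3 5 2 1 4.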